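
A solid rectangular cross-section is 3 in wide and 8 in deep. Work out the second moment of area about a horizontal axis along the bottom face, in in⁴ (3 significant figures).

I_base ≈ 512 in⁴

The section: 3 × 8, A = 24 in², y = 4 in, Ī = 128 in⁴.
Transfer it to the base of the section using Ī + A·d² with d = y − 0:
  the section: d = 4 in → contributes +512 in⁴
Total I = 512 in⁴.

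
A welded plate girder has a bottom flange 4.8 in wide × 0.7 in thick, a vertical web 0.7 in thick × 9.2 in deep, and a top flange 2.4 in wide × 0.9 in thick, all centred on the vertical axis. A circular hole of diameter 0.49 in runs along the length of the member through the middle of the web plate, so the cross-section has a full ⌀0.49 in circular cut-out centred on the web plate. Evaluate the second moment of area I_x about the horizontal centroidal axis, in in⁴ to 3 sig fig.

I_x ≈ 180 in⁴

Split into non-overlapping primitives; take the origin at the lower-left of the bounding box.
Bottom plate: 4.8 × 0.7, A = 3.36 in², y = 0.35 in, Ī = 0.1372 in⁴.
Web plate: 0.7 × 9.2, A = 6.44 in², y = 5.3 in, Ī = 45.423 in⁴.
Top plate: 2.4 × 0.9, A = 2.16 in², y = 10.35 in, Ī = 0.1458 in⁴.
Hole (subtracted): ⌀0.49, A = 0.18857 in², y = 5.3 in, Ī = 0.0028298 in⁴.
Centroid: ȳ = ΣA·y / ΣA = 4.8137 in.
Transfer each piece to the horizontal centroidal axis using Ī + A·d² with d = y − 4.8137:
  bottom plate: d = -4.4637 in → contributes +67.085 in⁴
  web plate: d = 0.48626 in → contributes +46.946 in⁴
  top plate: d = 5.5363 in → contributes +66.35 in⁴
  hole: d = 0.48626 in → contributes −0.047418 in⁴
Total I = 180.33 in⁴.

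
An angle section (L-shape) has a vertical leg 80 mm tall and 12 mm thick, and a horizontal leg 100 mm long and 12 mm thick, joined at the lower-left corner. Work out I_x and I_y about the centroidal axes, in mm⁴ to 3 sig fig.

I_x ≈ 1.11 × 10⁶ mm⁴, I_y ≈ 1.95 × 10⁶ mm⁴

Treat the section as a set of non-overlapping primitives; coordinates are from the bounding-box lower-left.
Vertical leg: 12 × 80, A = 960 mm², y = 40 mm, Ī = 512 000 mm⁴.
Horizontal leg (remainder): 88 × 12, A = 1 056 mm², y = 6 mm, Ī = 12 672 mm⁴.
Centroid: ȳ = ΣA·y / ΣA = 22.19 mm.
Transfer each piece to the centroidal x-axis using Ī + A·d² with d = y − 22.19:
  vertical leg: d = 17.81 mm → contributes +816 492 mm⁴
  horizontal leg (remainder): d = -16.19 mm → contributes +289 483 mm⁴
Total I = 1 105 975 mm⁴.
For the y-axis: x̄ = 32.19 mm.
Repeating about the centroidal y-axis gives I_y = 1 950 135 mm⁴.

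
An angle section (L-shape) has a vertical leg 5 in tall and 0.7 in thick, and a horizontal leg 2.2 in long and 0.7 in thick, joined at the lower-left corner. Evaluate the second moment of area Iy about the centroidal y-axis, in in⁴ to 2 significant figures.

Decompose the section into non-overlapping parts with the origin at the bottom-left of its bounding rectangle.
Vertical leg: 0.7 × 5, A = 3.5 in², x = 0.35 in, Ī = 0.1429 in⁴.
Horizontal leg (remainder): 1.5 × 0.7, A = 1.05 in², x = 1.45 in, Ī = 0.1969 in⁴.
Centroid: x̄ = ΣA·x / ΣA = 0.6038 in.
Transfer each piece to the centroidal y-axis using Ī + A·d² with d = x − 0.6038:
  vertical leg: d = -0.2538 in → contributes +0.3684 in⁴
  horizontal leg (remainder): d = 0.8462 in → contributes +0.9487 in⁴
Total I = 1.317 in⁴.

Iy ≈ 1.3 in⁴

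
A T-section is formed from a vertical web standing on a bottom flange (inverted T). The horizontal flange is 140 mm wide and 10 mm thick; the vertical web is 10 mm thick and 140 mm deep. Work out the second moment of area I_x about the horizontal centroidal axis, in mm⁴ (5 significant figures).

Split into non-overlapping primitives; take the origin at the lower-left of the bounding box.
Flange: 140 × 10, A = 1 400 mm², y = 5 mm, Ī = 11666.67 mm⁴.
Web: 10 × 140, A = 1 400 mm², y = 80 mm, Ī = 2 286 667 mm⁴.
Centroid: ȳ = ΣA·y / ΣA = 42.5 mm.
Transfer each piece to the horizontal centroidal axis using Ī + A·d² with d = y − 42.5:
  flange: d = -37.5 mm → contributes +1 980 417 mm⁴
  web: d = 37.5 mm → contributes +4 255 417 mm⁴
Total I = 6 235 833 mm⁴.

I_x ≈ 6.2358 × 10⁶ mm⁴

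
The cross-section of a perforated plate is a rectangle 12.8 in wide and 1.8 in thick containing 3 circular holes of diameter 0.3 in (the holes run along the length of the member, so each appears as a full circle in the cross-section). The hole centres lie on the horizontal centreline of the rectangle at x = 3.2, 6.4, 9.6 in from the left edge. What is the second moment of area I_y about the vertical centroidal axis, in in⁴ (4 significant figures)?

Split into non-overlapping primitives; take the origin at the lower-left of the bounding box.
Plate: 12.8 × 1.8, A = 23.04 in², x = 6.4 in, Ī = 314.573 in⁴.
Hole 1 (subtracted): ⌀0.3, A = 0.0706858 in², x = 3.2 in, Ī = 0.000397608 in⁴.
Hole 2 (subtracted): ⌀0.3, A = 0.0706858 in², x = 6.4 in, Ī = 0.000397608 in⁴.
Hole 3 (subtracted): ⌀0.3, A = 0.0706858 in², x = 9.6 in, Ī = 0.000397608 in⁴.
By symmetry the centroid is at mid-width, x̄ = 6.4 in.
Transfer each piece to the vertical centroidal axis using Ī + A·d² with d = x − 6.4:
  plate: d = 0 in → contributes +314.573 in⁴
  hole 1: d = -3.2 in → contributes −0.724221 in⁴
  hole 2: d = 0 in → contributes −0.000397608 in⁴
  hole 3: d = 3.2 in → contributes −0.724221 in⁴
Total I = 313.124 in⁴.

I_y ≈ 313.1 in⁴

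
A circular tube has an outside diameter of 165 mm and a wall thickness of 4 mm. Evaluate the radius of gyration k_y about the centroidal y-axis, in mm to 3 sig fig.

k_y ≈ 56.9 mm

Decompose the section into non-overlapping parts with the origin at the bottom-left of its bounding rectangle.
Outer circle: ⌀165, A = 21 382 mm², x = 82.5 mm, Ī = 36 383 601 mm⁴.
Bore (subtracted): ⌀157, A = 19 359 mm², x = 82.5 mm, Ī = 29 824 180 mm⁴.
By symmetry the centroid is at mid-width, x̄ = 82.5 mm.
All pieces are centred on the centroidal y-axis, so I = ΣĪ (holes subtracted) = 6 559 421 mm⁴.
Radius of gyration: k = √(I/A) = √(6 559 421 / 2023.2) = 56.94 mm.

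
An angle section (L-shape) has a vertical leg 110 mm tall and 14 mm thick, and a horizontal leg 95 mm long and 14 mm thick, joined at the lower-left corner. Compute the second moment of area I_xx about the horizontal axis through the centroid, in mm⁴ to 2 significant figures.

Break the section into simple shapes (no overlaps), measuring from the bottom-left corner of the bounding box.
Vertical leg: 14 × 110, A = 1 540 mm², y = 55 mm, Ī = 1 552 833 mm⁴.
Horizontal leg (remainder): 81 × 14, A = 1 134 mm², y = 7 mm, Ī = 18 522 mm⁴.
Centroid: ȳ = ΣA·y / ΣA = 34.64 mm.
Transfer each piece to the horizontal axis through the centroid using Ī + A·d² with d = y − 34.64:
  vertical leg: d = 20.36 mm → contributes +2 190 959 mm⁴
  horizontal leg (remainder): d = -27.64 mm → contributes +885 113 mm⁴
Total I = 3 076 072 mm⁴.

I_xx ≈ 3.1 × 10⁶ mm⁴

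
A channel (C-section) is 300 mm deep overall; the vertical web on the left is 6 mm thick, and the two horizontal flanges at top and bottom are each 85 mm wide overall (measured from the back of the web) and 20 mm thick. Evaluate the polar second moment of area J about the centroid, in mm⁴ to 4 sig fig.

J ≈ 7.926 × 10⁷ mm⁴

Decompose the section into non-overlapping parts with the origin at the bottom-left of its bounding rectangle.
Web: 6 × 300, A = 1 800 mm², y = 150 mm, Ī = 13 500 000 mm⁴.
Top flange (beyond web): 79 × 20, A = 1 580 mm², y = 290 mm, Ī = 52666.7 mm⁴.
Bottom flange (beyond web): 79 × 20, A = 1 580 mm², y = 10 mm, Ī = 52666.7 mm⁴.
By symmetry the centroid is at mid-height, ȳ = 150 mm.
Transfer each piece to the centroidal x-axis using Ī + A·d² with d = y − 150:
  web: d = 0 mm → contributes +13 500 000 mm⁴
  top flange (beyond web): d = 140 mm → contributes +31 020 667 mm⁴
  bottom flange (beyond web): d = -140 mm → contributes +31 020 667 mm⁴
Total I = 75 541 333 mm⁴.
For the y-axis: x̄ = 30.0766 mm.
Repeating about the centroidal y-axis gives I_y = 3 720 224 mm⁴.
Polar second moment: J = I_x + I_y = 79 261 558 mm⁴.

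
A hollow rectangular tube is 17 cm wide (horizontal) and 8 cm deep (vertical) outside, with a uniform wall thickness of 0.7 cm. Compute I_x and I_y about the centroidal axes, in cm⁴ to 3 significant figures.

I_x ≈ 352 cm⁴, I_y ≈ 1190 cm⁴

Break the section into simple shapes (no overlaps), measuring from the bottom-left corner of the bounding box.
Outer rectangle: 17 × 8, A = 136 cm², y = 4 cm, Ī = 725.33 cm⁴.
Inner void (subtracted): 15.6 × 6.6, A = 102.96 cm², y = 4 cm, Ī = 373.74 cm⁴.
By symmetry the centroid is at mid-height, ȳ = 4 cm.
All pieces are centred on the centroidal x-axis, so I = ΣĪ (holes subtracted) = 351.59 cm⁴.
Repeating about the centroidal y-axis gives I_y = 1187.3 cm⁴.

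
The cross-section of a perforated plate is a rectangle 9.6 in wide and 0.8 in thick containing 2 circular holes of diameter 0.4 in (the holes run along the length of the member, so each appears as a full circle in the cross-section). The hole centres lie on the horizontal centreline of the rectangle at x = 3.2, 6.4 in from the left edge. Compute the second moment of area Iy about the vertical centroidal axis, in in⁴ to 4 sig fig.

Break the section into simple shapes (no overlaps), measuring from the bottom-left corner of the bounding box.
Plate: 9.6 × 0.8, A = 7.68 in², x = 4.8 in, Ī = 58.9824 in⁴.
Hole 1 (subtracted): ⌀0.4, A = 0.125664 in², x = 3.2 in, Ī = 0.00125664 in⁴.
Hole 2 (subtracted): ⌀0.4, A = 0.125664 in², x = 6.4 in, Ī = 0.00125664 in⁴.
By symmetry the centroid is at mid-width, x̄ = 4.8 in.
Transfer each piece to the vertical centroidal axis using Ī + A·d² with d = x − 4.8:
  plate: d = 0 in → contributes +58.9824 in⁴
  hole 1: d = -1.6 in → contributes −0.322956 in⁴
  hole 2: d = 1.6 in → contributes −0.322956 in⁴
Total I = 58.3365 in⁴.

Iy ≈ 58.34 in⁴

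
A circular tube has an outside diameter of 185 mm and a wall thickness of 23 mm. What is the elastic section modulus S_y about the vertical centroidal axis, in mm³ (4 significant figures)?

Break the section into simple shapes (no overlaps), measuring from the bottom-left corner of the bounding box.
Outer circle: ⌀185, A = 26880.3 mm², x = 92.5 mm, Ī = 57 498 539 mm⁴.
Bore (subtracted): ⌀139, A = 15174.7 mm², x = 92.5 mm, Ī = 18 324 372 mm⁴.
By symmetry the centroid is at mid-width, x̄ = 92.5 mm.
All pieces are centred on the vertical centroidal axis, so I = ΣĪ (holes subtracted) = 39 174 167 mm⁴.
Extreme fibre distance c = 92.5 mm; S = I/c = 423 505 mm³.

S_y ≈ 4.235 × 10⁵ mm³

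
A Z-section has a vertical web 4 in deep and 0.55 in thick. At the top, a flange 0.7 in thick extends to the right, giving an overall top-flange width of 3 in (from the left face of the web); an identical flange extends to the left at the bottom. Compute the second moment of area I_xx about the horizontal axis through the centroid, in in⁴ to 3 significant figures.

Decompose the section into non-overlapping parts with the origin at the bottom-left of its bounding rectangle.
Web: 0.55 × 4, A = 2.2 in², y = 2 in, Ī = 2.9333 in⁴.
Top flange (beyond web): 2.45 × 0.7, A = 1.715 in², y = 3.65 in, Ī = 0.070029 in⁴.
Bottom flange (beyond web): 2.45 × 0.7, A = 1.715 in², y = 0.35 in, Ī = 0.070029 in⁴.
Centroid: ȳ = ΣA·y / ΣA = 2 in.
Transfer each piece to the horizontal axis through the centroid using Ī + A·d² with d = y − 2:
  web: d = 0 in → contributes +2.9333 in⁴
  top flange (beyond web): d = 1.65 in → contributes +4.7391 in⁴
  bottom flange (beyond web): d = -1.65 in → contributes +4.7391 in⁴
Total I = 12.412 in⁴.

I_xx ≈ 12.4 in⁴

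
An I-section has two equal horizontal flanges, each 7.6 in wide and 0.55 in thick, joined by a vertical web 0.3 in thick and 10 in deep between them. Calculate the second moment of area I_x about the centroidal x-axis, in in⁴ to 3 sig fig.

Split into non-overlapping primitives; take the origin at the lower-left of the bounding box.
Bottom flange: 7.6 × 0.55, A = 4.18 in², y = 0.275 in, Ī = 0.10537 in⁴.
Web: 0.3 × 10, A = 3 in², y = 5.55 in, Ī = 25 in⁴.
Top flange: 7.6 × 0.55, A = 4.18 in², y = 10.825 in, Ī = 0.10537 in⁴.
By symmetry the centroid is at mid-height, ȳ = 5.55 in.
Transfer each piece to the centroidal x-axis using Ī + A·d² with d = y − 5.55:
  bottom flange: d = -5.275 in → contributes +116.42 in⁴
  web: d = 0 in → contributes +25 in⁴
  top flange: d = 5.275 in → contributes +116.42 in⁴
Total I = 257.83 in⁴.

I_x ≈ 258 in⁴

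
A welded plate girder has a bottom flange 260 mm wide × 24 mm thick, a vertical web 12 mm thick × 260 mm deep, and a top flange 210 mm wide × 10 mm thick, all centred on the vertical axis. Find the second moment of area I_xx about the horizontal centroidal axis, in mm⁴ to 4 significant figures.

Decompose the section into non-overlapping parts with the origin at the bottom-left of its bounding rectangle.
Bottom plate: 260 × 24, A = 6 240 mm², y = 12 mm, Ī = 299 520 mm⁴.
Web plate: 12 × 260, A = 3 120 mm², y = 154 mm, Ī = 17 576 000 mm⁴.
Top plate: 210 × 10, A = 2 100 mm², y = 289 mm, Ī = 17 500 mm⁴.
Centroid: ȳ = ΣA·y / ΣA = 101.419 mm.
Transfer each piece to the horizontal centroidal axis using Ī + A·d² with d = y − 101.419:
  bottom plate: d = -89.4188 mm → contributes +50 192 878 mm⁴
  web plate: d = 52.5812 mm → contributes +26 202 106 mm⁴
  top plate: d = 187.581 mm → contributes +73 909 546 mm⁴
Total I = 150 304 530 mm⁴.

I_xx ≈ 1.503 × 10⁸ mm⁴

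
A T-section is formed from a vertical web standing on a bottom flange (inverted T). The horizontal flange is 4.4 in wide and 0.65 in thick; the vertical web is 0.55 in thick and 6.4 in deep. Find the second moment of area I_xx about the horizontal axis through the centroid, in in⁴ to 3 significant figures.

Decompose the section into non-overlapping parts with the origin at the bottom-left of its bounding rectangle.
Flange: 4.4 × 0.65, A = 2.86 in², y = 0.325 in, Ī = 0.1007 in⁴.
Web: 0.55 × 6.4, A = 3.52 in², y = 3.85 in, Ī = 12.015 in⁴.
Centroid: ȳ = ΣA·y / ΣA = 2.2698 in.
Transfer each piece to the horizontal axis through the centroid using Ī + A·d² with d = y − 2.2698:
  flange: d = -1.9448 in → contributes +10.918 in⁴
  web: d = 1.5802 in → contributes +20.804 in⁴
Total I = 31.722 in⁴.

I_xx ≈ 31.7 in⁴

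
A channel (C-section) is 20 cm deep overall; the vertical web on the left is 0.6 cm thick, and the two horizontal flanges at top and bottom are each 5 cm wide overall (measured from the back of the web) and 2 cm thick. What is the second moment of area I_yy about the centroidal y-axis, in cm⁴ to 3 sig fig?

Decompose the section into non-overlapping parts with the origin at the bottom-left of its bounding rectangle.
Web: 0.6 × 20, A = 12 cm², x = 0.3 cm, Ī = 0.36 cm⁴.
Top flange (beyond web): 4.4 × 2, A = 8.8 cm², x = 2.8 cm, Ī = 14.197 cm⁴.
Bottom flange (beyond web): 4.4 × 2, A = 8.8 cm², x = 2.8 cm, Ī = 14.197 cm⁴.
Centroid: x̄ = ΣA·x / ΣA = 1.7865 cm.
Transfer each piece to the centroidal y-axis using Ī + A·d² with d = x − 1.7865:
  web: d = -1.4865 cm → contributes +26.876 cm⁴
  top flange (beyond web): d = 1.0135 cm → contributes +23.237 cm⁴
  bottom flange (beyond web): d = 1.0135 cm → contributes +23.237 cm⁴
Total I = 73.349 cm⁴.

I_yy ≈ 73.3 cm⁴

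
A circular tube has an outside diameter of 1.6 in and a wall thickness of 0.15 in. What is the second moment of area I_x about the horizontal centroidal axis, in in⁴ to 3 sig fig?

Break the section into simple shapes (no overlaps), measuring from the bottom-left corner of the bounding box.
Outer circle: ⌀1.6, A = 2.0106 in², y = 0.8 in, Ī = 0.3217 in⁴.
Bore (subtracted): ⌀1.3, A = 1.3273 in², y = 0.8 in, Ī = 0.1402 in⁴.
By symmetry the centroid is at mid-height, ȳ = 0.8 in.
All pieces are centred on the horizontal centroidal axis, so I = ΣĪ (holes subtracted) = 0.1815 in⁴.

I_x ≈ 0.182 in⁴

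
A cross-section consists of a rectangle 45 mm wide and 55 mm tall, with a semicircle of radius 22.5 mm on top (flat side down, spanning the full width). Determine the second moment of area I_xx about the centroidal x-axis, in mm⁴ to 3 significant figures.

I_xx ≈ 1.48 × 10⁶ mm⁴

Treat the section as a set of non-overlapping primitives; coordinates are from the bounding-box lower-left.
Rectangular body: 45 × 55, A = 2 475 mm², y = 27.5 mm, Ī = 623 906 mm⁴.
Semicircular cap: semicircle r = 22.5, A = 795.22 mm², y = 64.549 mm, Ī = 28 130 mm⁴.
Centroid: ȳ = ΣA·y / ΣA = 36.509 mm.
Transfer each piece to the centroidal x-axis using Ī + A·d² with d = y − 36.509:
  rectangular body: d = -9.0092 mm → contributes +824 793 mm⁴
  semicircular cap: d = 28.04 mm → contributes +653 363 mm⁴
Total I = 1 478 157 mm⁴.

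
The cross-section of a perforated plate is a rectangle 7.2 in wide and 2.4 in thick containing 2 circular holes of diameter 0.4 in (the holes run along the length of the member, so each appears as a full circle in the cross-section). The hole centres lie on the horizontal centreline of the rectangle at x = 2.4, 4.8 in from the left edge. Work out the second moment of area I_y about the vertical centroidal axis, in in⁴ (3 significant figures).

I_y ≈ 74.3 in⁴

Split into non-overlapping primitives; take the origin at the lower-left of the bounding box.
Plate: 7.2 × 2.4, A = 17.28 in², x = 3.6 in, Ī = 74.65 in⁴.
Hole 1 (subtracted): ⌀0.4, A = 0.12566 in², x = 2.4 in, Ī = 0.0012566 in⁴.
Hole 2 (subtracted): ⌀0.4, A = 0.12566 in², x = 4.8 in, Ī = 0.0012566 in⁴.
By symmetry the centroid is at mid-width, x̄ = 3.6 in.
Transfer each piece to the vertical centroidal axis using Ī + A·d² with d = x − 3.6:
  plate: d = 0 in → contributes +74.65 in⁴
  hole 1: d = -1.2 in → contributes −0.18221 in⁴
  hole 2: d = 1.2 in → contributes −0.18221 in⁴
Total I = 74.285 in⁴.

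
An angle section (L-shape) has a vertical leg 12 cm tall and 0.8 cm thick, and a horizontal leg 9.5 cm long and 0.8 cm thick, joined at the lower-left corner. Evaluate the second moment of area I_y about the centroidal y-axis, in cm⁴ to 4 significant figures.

I_y ≈ 135.4 cm⁴

Break the section into simple shapes (no overlaps), measuring from the bottom-left corner of the bounding box.
Vertical leg: 0.8 × 12, A = 9.6 cm², x = 0.4 cm, Ī = 0.512 cm⁴.
Horizontal leg (remainder): 8.7 × 0.8, A = 6.96 cm², x = 5.15 cm, Ī = 43.9002 cm⁴.
Centroid: x̄ = ΣA·x / ΣA = 2.39638 cm.
Transfer each piece to the centroidal y-axis using Ī + A·d² with d = x − 2.39638:
  vertical leg: d = -1.99638 cm → contributes +38.773 cm⁴
  horizontal leg (remainder): d = 2.75362 cm → contributes +96.674 cm⁴
Total I = 135.447 cm⁴.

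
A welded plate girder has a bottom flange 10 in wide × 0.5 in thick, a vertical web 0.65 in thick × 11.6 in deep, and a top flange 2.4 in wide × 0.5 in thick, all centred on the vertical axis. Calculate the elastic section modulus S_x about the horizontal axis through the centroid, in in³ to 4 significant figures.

Break the section into simple shapes (no overlaps), measuring from the bottom-left corner of the bounding box.
Bottom plate: 10 × 0.5, A = 5 in², y = 0.25 in, Ī = 0.104167 in⁴.
Web plate: 0.65 × 11.6, A = 7.54 in², y = 6.3 in, Ī = 84.5485 in⁴.
Top plate: 2.4 × 0.5, A = 1.2 in², y = 12.35 in, Ī = 0.025 in⁴.
Centroid: ȳ = ΣA·y / ΣA = 4.62678 in.
Transfer each piece to the horizontal axis through the centroid using Ī + A·d² with d = y − 4.62678:
  bottom plate: d = -4.37678 in → contributes +95.8853 in⁴
  web plate: d = 1.67322 in → contributes +105.658 in⁴
  top plate: d = 7.72322 in → contributes +71.6027 in⁴
Total I = 273.146 in⁴.
Extreme fibre distance c = 7.97322 in; S = I/c = 34.2579 in³.

S_x ≈ 34.26 in³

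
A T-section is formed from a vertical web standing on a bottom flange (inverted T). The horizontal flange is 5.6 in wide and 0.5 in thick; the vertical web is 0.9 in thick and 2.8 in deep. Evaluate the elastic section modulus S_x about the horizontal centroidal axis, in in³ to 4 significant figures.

Break the section into simple shapes (no overlaps), measuring from the bottom-left corner of the bounding box.
Flange: 5.6 × 0.5, A = 2.8 in², y = 0.25 in, Ī = 0.0583333 in⁴.
Web: 0.9 × 2.8, A = 2.52 in², y = 1.9 in, Ī = 1.6464 in⁴.
Centroid: ȳ = ΣA·y / ΣA = 1.03158 in.
Transfer each piece to the horizontal centroidal axis using Ī + A·d² with d = y − 1.03158:
  flange: d = -0.781579 in → contributes +1.76876 in⁴
  web: d = 0.868421 in → contributes +3.54687 in⁴
Total I = 5.31563 in⁴.
Extreme fibre distance c = 2.26842 in; S = I/c = 2.34332 in³.

S_x ≈ 2.343 in³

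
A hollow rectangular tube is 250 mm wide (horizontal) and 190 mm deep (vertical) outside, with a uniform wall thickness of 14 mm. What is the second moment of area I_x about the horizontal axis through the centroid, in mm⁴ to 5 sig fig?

Decompose the section into non-overlapping parts with the origin at the bottom-left of its bounding rectangle.
Outer rectangle: 250 × 190, A = 47 500 mm², y = 95 mm, Ī = 142 895 833 mm⁴.
Inner void (subtracted): 222 × 162, A = 35 964 mm², y = 95 mm, Ī = 78 653 268 mm⁴.
By symmetry the centroid is at mid-height, ȳ = 95 mm.
All pieces are centred on the horizontal axis through the centroid, so I = ΣĪ (holes subtracted) = 64 242 565 mm⁴.

I_x ≈ 6.4243 × 10⁷ mm⁴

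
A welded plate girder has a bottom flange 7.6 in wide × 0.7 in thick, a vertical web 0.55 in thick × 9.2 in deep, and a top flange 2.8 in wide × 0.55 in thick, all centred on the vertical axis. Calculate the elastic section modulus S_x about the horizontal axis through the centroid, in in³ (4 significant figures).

S_x ≈ 25.73 in³

Treat the section as a set of non-overlapping primitives; coordinates are from the bounding-box lower-left.
Bottom plate: 7.6 × 0.7, A = 5.32 in², y = 0.35 in, Ī = 0.217233 in⁴.
Web plate: 0.55 × 9.2, A = 5.06 in², y = 5.3 in, Ī = 35.6899 in⁴.
Top plate: 2.8 × 0.55, A = 1.54 in², y = 10.175 in, Ī = 0.0388208 in⁴.
Centroid: ȳ = ΣA·y / ΣA = 3.7206 in.
Transfer each piece to the horizontal axis through the centroid using Ī + A·d² with d = y − 3.7206:
  bottom plate: d = -3.3706 in → contributes +60.6573 in⁴
  web plate: d = 1.5794 in → contributes +48.3121 in⁴
  top plate: d = 6.4544 in → contributes +64.1942 in⁴
Total I = 173.164 in⁴.
Extreme fibre distance c = 6.7294 in; S = I/c = 25.7324 in³.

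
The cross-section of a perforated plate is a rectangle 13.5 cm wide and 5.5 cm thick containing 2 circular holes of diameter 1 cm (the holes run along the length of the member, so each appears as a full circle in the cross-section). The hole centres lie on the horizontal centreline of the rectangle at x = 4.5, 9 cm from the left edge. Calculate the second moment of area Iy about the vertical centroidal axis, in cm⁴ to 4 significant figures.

Break the section into simple shapes (no overlaps), measuring from the bottom-left corner of the bounding box.
Plate: 13.5 × 5.5, A = 74.25 cm², x = 6.75 cm, Ī = 1127.67 cm⁴.
Hole 1 (subtracted): ⌀1, A = 0.785398 cm², x = 4.5 cm, Ī = 0.0490874 cm⁴.
Hole 2 (subtracted): ⌀1, A = 0.785398 cm², x = 9 cm, Ī = 0.0490874 cm⁴.
By symmetry the centroid is at mid-width, x̄ = 6.75 cm.
Transfer each piece to the vertical centroidal axis using Ī + A·d² with d = x − 6.75:
  plate: d = 0 cm → contributes +1127.67 cm⁴
  hole 1: d = -2.25 cm → contributes −4.02517 cm⁴
  hole 2: d = 2.25 cm → contributes −4.02517 cm⁴
Total I = 1119.62 cm⁴.

Iy ≈ 1120 cm⁴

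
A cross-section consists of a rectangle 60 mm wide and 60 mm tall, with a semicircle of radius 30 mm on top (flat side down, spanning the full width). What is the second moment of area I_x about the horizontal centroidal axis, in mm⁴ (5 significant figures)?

I_x ≈ 3.0225 × 10⁶ mm⁴

Decompose the section into non-overlapping parts with the origin at the bottom-left of its bounding rectangle.
Rectangular body: 60 × 60, A = 3 600 mm², y = 30 mm, Ī = 1 080 000 mm⁴.
Semicircular cap: semicircle r = 30, A = 1413.717 mm², y = 72.7324 mm, Ī = 88903.14 mm⁴.
Centroid: ȳ = ΣA·y / ΣA = 42.04925 mm.
Transfer each piece to the horizontal centroidal axis using Ī + A·d² with d = y − 42.04925:
  rectangular body: d = -12.04925 mm → contributes +1 602 663 mm⁴
  semicircular cap: d = 30.68315 mm → contributes +1 419 855 mm⁴
Total I = 3 022 518 mm⁴.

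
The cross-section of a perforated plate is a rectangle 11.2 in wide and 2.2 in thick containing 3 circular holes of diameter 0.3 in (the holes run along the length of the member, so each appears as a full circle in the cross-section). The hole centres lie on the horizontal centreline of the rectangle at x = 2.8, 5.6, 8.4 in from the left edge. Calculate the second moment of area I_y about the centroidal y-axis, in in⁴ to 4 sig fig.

Break the section into simple shapes (no overlaps), measuring from the bottom-left corner of the bounding box.
Plate: 11.2 × 2.2, A = 24.64 in², x = 5.6 in, Ī = 257.57 in⁴.
Hole 1 (subtracted): ⌀0.3, A = 0.0706858 in², x = 2.8 in, Ī = 0.000397608 in⁴.
Hole 2 (subtracted): ⌀0.3, A = 0.0706858 in², x = 5.6 in, Ī = 0.000397608 in⁴.
Hole 3 (subtracted): ⌀0.3, A = 0.0706858 in², x = 8.4 in, Ī = 0.000397608 in⁴.
By symmetry the centroid is at mid-width, x̄ = 5.6 in.
Transfer each piece to the centroidal y-axis using Ī + A·d² with d = x − 5.6:
  plate: d = 0 in → contributes +257.57 in⁴
  hole 1: d = -2.8 in → contributes −0.554575 in⁴
  hole 2: d = 0 in → contributes −0.000397608 in⁴
  hole 3: d = 2.8 in → contributes −0.554575 in⁴
Total I = 256.461 in⁴.

I_y ≈ 256.5 in⁴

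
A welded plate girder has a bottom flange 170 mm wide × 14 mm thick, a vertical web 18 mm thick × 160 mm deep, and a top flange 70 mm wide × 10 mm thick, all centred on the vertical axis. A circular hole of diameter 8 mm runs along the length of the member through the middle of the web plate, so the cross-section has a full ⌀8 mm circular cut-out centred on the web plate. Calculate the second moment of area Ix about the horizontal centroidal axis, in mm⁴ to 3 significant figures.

Ix ≈ 2.56 × 10⁷ mm⁴

Split into non-overlapping primitives; take the origin at the lower-left of the bounding box.
Bottom plate: 170 × 14, A = 2 380 mm², y = 7 mm, Ī = 38 873 mm⁴.
Web plate: 18 × 160, A = 2 880 mm², y = 94 mm, Ī = 6 144 000 mm⁴.
Top plate: 70 × 10, A = 700 mm², y = 179 mm, Ī = 5833.3 mm⁴.
Hole (subtracted): ⌀8, A = 50.265 mm², y = 94 mm, Ī = 201.06 mm⁴.
Centroid: ȳ = ΣA·y / ΣA = 69.031 mm.
Transfer each piece to the horizontal centroidal axis using Ī + A·d² with d = y − 69.031:
  bottom plate: d = -62.031 mm → contributes +9 196 752 mm⁴
  web plate: d = 24.969 mm → contributes +7 939 535 mm⁴
  top plate: d = 109.97 mm → contributes +8 471 056 mm⁴
  hole: d = 24.969 mm → contributes −31 539 mm⁴
Total I = 25 575 804 mm⁴.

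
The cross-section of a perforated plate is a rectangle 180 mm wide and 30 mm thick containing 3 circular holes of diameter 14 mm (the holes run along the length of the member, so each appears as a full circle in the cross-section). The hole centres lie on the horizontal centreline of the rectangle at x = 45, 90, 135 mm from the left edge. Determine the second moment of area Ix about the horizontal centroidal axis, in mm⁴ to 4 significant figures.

Ix ≈ 3.993 × 10⁵ mm⁴

Split into non-overlapping primitives; take the origin at the lower-left of the bounding box.
Plate: 180 × 30, A = 5 400 mm², y = 15 mm, Ī = 405 000 mm⁴.
Hole 1 (subtracted): ⌀14, A = 153.938 mm², y = 15 mm, Ī = 1885.74 mm⁴.
Hole 2 (subtracted): ⌀14, A = 153.938 mm², y = 15 mm, Ī = 1885.74 mm⁴.
Hole 3 (subtracted): ⌀14, A = 153.938 mm², y = 15 mm, Ī = 1885.74 mm⁴.
By symmetry the centroid is at mid-height, ȳ = 15 mm.
All pieces are centred on the horizontal centroidal axis, so I = ΣĪ (holes subtracted) = 399 343 mm⁴.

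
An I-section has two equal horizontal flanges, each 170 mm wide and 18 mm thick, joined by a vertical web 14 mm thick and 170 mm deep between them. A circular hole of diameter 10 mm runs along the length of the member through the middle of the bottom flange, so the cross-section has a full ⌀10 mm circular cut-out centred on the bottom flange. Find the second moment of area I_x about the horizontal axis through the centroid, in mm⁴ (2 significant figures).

Break the section into simple shapes (no overlaps), measuring from the bottom-left corner of the bounding box.
Bottom flange: 170 × 18, A = 3 060 mm², y = 9 mm, Ī = 82 620 mm⁴.
Web: 14 × 170, A = 2 380 mm², y = 103 mm, Ī = 5 731 833 mm⁴.
Top flange: 170 × 18, A = 3 060 mm², y = 197 mm, Ī = 82 620 mm⁴.
Hole (subtracted): ⌀10, A = 78.54 mm², y = 9 mm, Ī = 490.9 mm⁴.
Centroid: ȳ = ΣA·y / ΣA = 103.9 mm.
Transfer each piece to the horizontal axis through the centroid using Ī + A·d² with d = y − 103.9:
  bottom flange: d = -94.88 mm → contributes +27 627 456 mm⁴
  web: d = -0.8767 mm → contributes +5 733 662 mm⁴
  top flange: d = 93.12 mm → contributes +26 618 808 mm⁴
  hole: d = -94.88 mm → contributes −707 473 mm⁴
Total I = 59 272 452 mm⁴.

I_x ≈ 5.9 × 10⁷ mm⁴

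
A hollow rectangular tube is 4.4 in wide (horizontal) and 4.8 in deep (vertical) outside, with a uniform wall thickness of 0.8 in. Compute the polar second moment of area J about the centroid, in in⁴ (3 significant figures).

J ≈ 61.1 in⁴

Break the section into simple shapes (no overlaps), measuring from the bottom-left corner of the bounding box.
Outer rectangle: 4.4 × 4.8, A = 21.12 in², y = 2.4 in, Ī = 40.55 in⁴.
Inner void (subtracted): 2.8 × 3.2, A = 8.96 in², y = 2.4 in, Ī = 7.6459 in⁴.
By symmetry the centroid is at mid-height, ȳ = 2.4 in.
All pieces are centred on the centroidal x-axis, so I = ΣĪ (holes subtracted) = 32.905 in⁴.
Repeating about the centroidal y-axis gives I_y = 28.22 in⁴.
Polar second moment: J = I_x + I_y = 61.124 in⁴.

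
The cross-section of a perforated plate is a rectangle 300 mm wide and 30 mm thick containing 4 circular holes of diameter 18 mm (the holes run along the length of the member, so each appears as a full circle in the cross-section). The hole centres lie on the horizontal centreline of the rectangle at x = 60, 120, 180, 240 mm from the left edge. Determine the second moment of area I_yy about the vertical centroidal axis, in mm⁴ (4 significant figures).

I_yy ≈ 6.290 × 10⁷ mm⁴

Split into non-overlapping primitives; take the origin at the lower-left of the bounding box.
Plate: 300 × 30, A = 9 000 mm², x = 150 mm, Ī = 67 500 000 mm⁴.
Hole 1 (subtracted): ⌀18, A = 254.469 mm², x = 60 mm, Ī = 5 153 mm⁴.
Hole 2 (subtracted): ⌀18, A = 254.469 mm², x = 120 mm, Ī = 5 153 mm⁴.
Hole 3 (subtracted): ⌀18, A = 254.469 mm², x = 180 mm, Ī = 5 153 mm⁴.
Hole 4 (subtracted): ⌀18, A = 254.469 mm², x = 240 mm, Ī = 5 153 mm⁴.
By symmetry the centroid is at mid-width, x̄ = 150 mm.
Transfer each piece to the vertical centroidal axis using Ī + A·d² with d = x − 150:
  plate: d = 0 mm → contributes +67 500 000 mm⁴
  hole 1: d = -90 mm → contributes −2 066 352 mm⁴
  hole 2: d = -30 mm → contributes −234 175 mm⁴
  hole 3: d = 30 mm → contributes −234 175 mm⁴
  hole 4: d = 90 mm → contributes −2 066 352 mm⁴
Total I = 62 898 946 mm⁴.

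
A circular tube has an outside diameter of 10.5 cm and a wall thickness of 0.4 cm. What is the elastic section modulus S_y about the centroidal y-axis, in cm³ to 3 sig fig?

S_y ≈ 30.9 cm³

Treat the section as a set of non-overlapping primitives; coordinates are from the bounding-box lower-left.
Outer circle: ⌀10.5, A = 86.59 cm², x = 5.25 cm, Ī = 596.66 cm⁴.
Bore (subtracted): ⌀9.7, A = 73.898 cm², x = 5.25 cm, Ī = 434.57 cm⁴.
By symmetry the centroid is at mid-width, x̄ = 5.25 cm.
All pieces are centred on the centroidal y-axis, so I = ΣĪ (holes subtracted) = 162.09 cm⁴.
Extreme fibre distance c = 5.25 cm; S = I/c = 30.875 cm³.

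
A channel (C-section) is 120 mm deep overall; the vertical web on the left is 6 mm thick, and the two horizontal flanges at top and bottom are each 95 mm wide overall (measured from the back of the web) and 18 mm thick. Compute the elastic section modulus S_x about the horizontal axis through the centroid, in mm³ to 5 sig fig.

S_x ≈ 1.5474 × 10⁵ mm³

Treat the section as a set of non-overlapping primitives; coordinates are from the bounding-box lower-left.
Web: 6 × 120, A = 720 mm², y = 60 mm, Ī = 864 000 mm⁴.
Top flange (beyond web): 89 × 18, A = 1 602 mm², y = 111 mm, Ī = 43 254 mm⁴.
Bottom flange (beyond web): 89 × 18, A = 1 602 mm², y = 9 mm, Ī = 43 254 mm⁴.
By symmetry the centroid is at mid-height, ȳ = 60 mm.
Transfer each piece to the horizontal axis through the centroid using Ī + A·d² with d = y − 60:
  web: d = 0 mm → contributes +864 000 mm⁴
  top flange (beyond web): d = 51 mm → contributes +4 210 056 mm⁴
  bottom flange (beyond web): d = -51 mm → contributes +4 210 056 mm⁴
Total I = 9 284 112 mm⁴.
Extreme fibre distance c = 60 mm; S = I/c = 154735.2 mm³.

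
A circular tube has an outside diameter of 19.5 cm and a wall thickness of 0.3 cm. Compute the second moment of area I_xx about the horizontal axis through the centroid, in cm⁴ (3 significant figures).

I_xx ≈ 834 cm⁴

Split into non-overlapping primitives; take the origin at the lower-left of the bounding box.
Outer circle: ⌀19.5, A = 298.65 cm², y = 9.75 cm, Ī = 7097.5 cm⁴.
Bore (subtracted): ⌀18.9, A = 280.55 cm², y = 9.75 cm, Ī = 6263.5 cm⁴.
By symmetry the centroid is at mid-height, ȳ = 9.75 cm.
All pieces are centred on the horizontal axis through the centroid, so I = ΣĪ (holes subtracted) = 834.05 cm⁴.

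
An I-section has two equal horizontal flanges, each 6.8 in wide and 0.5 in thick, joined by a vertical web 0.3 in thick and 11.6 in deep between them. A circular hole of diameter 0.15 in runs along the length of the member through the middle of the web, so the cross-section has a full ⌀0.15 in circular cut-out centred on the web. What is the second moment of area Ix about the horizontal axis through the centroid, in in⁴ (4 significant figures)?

Split into non-overlapping primitives; take the origin at the lower-left of the bounding box.
Bottom flange: 6.8 × 0.5, A = 3.4 in², y = 0.25 in, Ī = 0.0708333 in⁴.
Web: 0.3 × 11.6, A = 3.48 in², y = 6.3 in, Ī = 39.0224 in⁴.
Top flange: 6.8 × 0.5, A = 3.4 in², y = 12.35 in, Ī = 0.0708333 in⁴.
Hole (subtracted): ⌀0.15, A = 0.0176715 in², y = 6.3 in, Ī = 0.0000248505 in⁴.
By symmetry the centroid is at mid-height, ȳ = 6.3 in.
Transfer each piece to the horizontal axis through the centroid using Ī + A·d² with d = y − 6.3:
  bottom flange: d = -6.05 in → contributes +124.519 in⁴
  web: d = 0 in → contributes +39.0224 in⁴
  top flange: d = 6.05 in → contributes +124.519 in⁴
  hole: d = 0 in → contributes −0.0000248505 in⁴
Total I = 288.061 in⁴.

Ix ≈ 288.1 in⁴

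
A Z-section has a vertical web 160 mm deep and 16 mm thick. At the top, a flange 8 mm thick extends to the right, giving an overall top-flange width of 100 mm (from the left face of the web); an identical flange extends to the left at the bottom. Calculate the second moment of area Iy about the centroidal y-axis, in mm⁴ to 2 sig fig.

Treat the section as a set of non-overlapping primitives; coordinates are from the bounding-box lower-left.
Web: 16 × 160, A = 2 560 mm², x = 92 mm, Ī = 54 613 mm⁴.
Top flange (beyond web): 84 × 8, A = 672 mm², x = 142 mm, Ī = 395 136 mm⁴.
Bottom flange (beyond web): 84 × 8, A = 672 mm², x = 42 mm, Ī = 395 136 mm⁴.
Centroid: x̄ = ΣA·x / ΣA = 92 mm.
Transfer each piece to the centroidal y-axis using Ī + A·d² with d = x − 92:
  web: d = 0 mm → contributes +54 613 mm⁴
  top flange (beyond web): d = 50 mm → contributes +2 075 136 mm⁴
  bottom flange (beyond web): d = -50 mm → contributes +2 075 136 mm⁴
Total I = 4 204 885 mm⁴.

Iy ≈ 4.2 × 10⁶ mm⁴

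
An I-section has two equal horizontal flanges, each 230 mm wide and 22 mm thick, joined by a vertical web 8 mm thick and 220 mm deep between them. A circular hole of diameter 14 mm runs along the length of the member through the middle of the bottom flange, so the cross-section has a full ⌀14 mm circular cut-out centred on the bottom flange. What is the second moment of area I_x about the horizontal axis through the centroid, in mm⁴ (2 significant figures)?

Split into non-overlapping primitives; take the origin at the lower-left of the bounding box.
Bottom flange: 230 × 22, A = 5 060 mm², y = 11 mm, Ī = 204 087 mm⁴.
Web: 8 × 220, A = 1 760 mm², y = 132 mm, Ī = 7 098 667 mm⁴.
Top flange: 230 × 22, A = 5 060 mm², y = 253 mm, Ī = 204 087 mm⁴.
Hole (subtracted): ⌀14, A = 153.9 mm², y = 11 mm, Ī = 1 886 mm⁴.
Centroid: ȳ = ΣA·y / ΣA = 133.6 mm.
Transfer each piece to the horizontal axis through the centroid using Ī + A·d² with d = y − 133.6:
  bottom flange: d = -122.6 mm → contributes +76 245 428 mm⁴
  web: d = -1.588 mm → contributes +7 103 108 mm⁴
  top flange: d = 119.4 mm → contributes +72 355 200 mm⁴
  hole: d = -122.6 mm → contributes −2 315 256 mm⁴
Total I = 153 388 480 mm⁴.

I_x ≈ 1.5 × 10⁸ mm⁴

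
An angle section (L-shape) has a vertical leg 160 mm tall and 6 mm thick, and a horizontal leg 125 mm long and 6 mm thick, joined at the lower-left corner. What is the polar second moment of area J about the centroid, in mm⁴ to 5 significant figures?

Treat the section as a set of non-overlapping primitives; coordinates are from the bounding-box lower-left.
Vertical leg: 6 × 160, A = 960 mm², y = 80 mm, Ī = 2 048 000 mm⁴.
Horizontal leg (remainder): 119 × 6, A = 714 mm², y = 3 mm, Ī = 2 142 mm⁴.
Centroid: ȳ = ΣA·y / ΣA = 47.15771 mm.
Transfer each piece to the centroidal x-axis using Ī + A·d² with d = y − 47.15771:
  vertical leg: d = 32.84229 mm → contributes +3 083 472 mm⁴
  horizontal leg (remainder): d = -44.15771 mm → contributes +1 394 373 mm⁴
Total I = 4 477 844 mm⁴.
For the y-axis: x̄ = 29.65771 mm.
Repeating about the centroidal y-axis gives I_y = 2 444 922 mm⁴.
Polar second moment: J = I_x + I_y = 6 922 766 mm⁴.

J ≈ 6.9228 × 10⁶ mm⁴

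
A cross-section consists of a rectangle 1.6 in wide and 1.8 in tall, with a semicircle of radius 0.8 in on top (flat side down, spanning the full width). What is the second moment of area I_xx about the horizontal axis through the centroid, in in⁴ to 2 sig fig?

Split into non-overlapping primitives; take the origin at the lower-left of the bounding box.
Rectangular body: 1.6 × 1.8, A = 2.88 in², y = 0.9 in, Ī = 0.7776 in⁴.
Semicircular cap: semicircle r = 0.8, A = 1.005 in², y = 2.14 in, Ī = 0.04496 in⁴.
Centroid: ȳ = ΣA·y / ΣA = 1.221 in.
Transfer each piece to the horizontal axis through the centroid using Ī + A·d² with d = y − 1.221:
  rectangular body: d = -0.3207 in → contributes +1.074 in⁴
  semicircular cap: d = 0.9188 in → contributes +0.8936 in⁴
Total I = 1.967 in⁴.

I_xx ≈ 2.0 in⁴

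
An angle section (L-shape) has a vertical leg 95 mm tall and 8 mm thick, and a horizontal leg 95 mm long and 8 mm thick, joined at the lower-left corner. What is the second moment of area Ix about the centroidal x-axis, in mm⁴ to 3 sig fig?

Ix ≈ 1.26 × 10⁶ mm⁴

Decompose the section into non-overlapping parts with the origin at the bottom-left of its bounding rectangle.
Vertical leg: 8 × 95, A = 760 mm², y = 47.5 mm, Ī = 571 583 mm⁴.
Horizontal leg (remainder): 87 × 8, A = 696 mm², y = 4 mm, Ī = 3 712 mm⁴.
Centroid: ȳ = ΣA·y / ΣA = 26.706 mm.
Transfer each piece to the centroidal x-axis using Ī + A·d² with d = y − 26.706:
  vertical leg: d = 20.794 mm → contributes +900 199 mm⁴
  horizontal leg (remainder): d = -22.706 mm → contributes +362 545 mm⁴
Total I = 1 262 744 mm⁴.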